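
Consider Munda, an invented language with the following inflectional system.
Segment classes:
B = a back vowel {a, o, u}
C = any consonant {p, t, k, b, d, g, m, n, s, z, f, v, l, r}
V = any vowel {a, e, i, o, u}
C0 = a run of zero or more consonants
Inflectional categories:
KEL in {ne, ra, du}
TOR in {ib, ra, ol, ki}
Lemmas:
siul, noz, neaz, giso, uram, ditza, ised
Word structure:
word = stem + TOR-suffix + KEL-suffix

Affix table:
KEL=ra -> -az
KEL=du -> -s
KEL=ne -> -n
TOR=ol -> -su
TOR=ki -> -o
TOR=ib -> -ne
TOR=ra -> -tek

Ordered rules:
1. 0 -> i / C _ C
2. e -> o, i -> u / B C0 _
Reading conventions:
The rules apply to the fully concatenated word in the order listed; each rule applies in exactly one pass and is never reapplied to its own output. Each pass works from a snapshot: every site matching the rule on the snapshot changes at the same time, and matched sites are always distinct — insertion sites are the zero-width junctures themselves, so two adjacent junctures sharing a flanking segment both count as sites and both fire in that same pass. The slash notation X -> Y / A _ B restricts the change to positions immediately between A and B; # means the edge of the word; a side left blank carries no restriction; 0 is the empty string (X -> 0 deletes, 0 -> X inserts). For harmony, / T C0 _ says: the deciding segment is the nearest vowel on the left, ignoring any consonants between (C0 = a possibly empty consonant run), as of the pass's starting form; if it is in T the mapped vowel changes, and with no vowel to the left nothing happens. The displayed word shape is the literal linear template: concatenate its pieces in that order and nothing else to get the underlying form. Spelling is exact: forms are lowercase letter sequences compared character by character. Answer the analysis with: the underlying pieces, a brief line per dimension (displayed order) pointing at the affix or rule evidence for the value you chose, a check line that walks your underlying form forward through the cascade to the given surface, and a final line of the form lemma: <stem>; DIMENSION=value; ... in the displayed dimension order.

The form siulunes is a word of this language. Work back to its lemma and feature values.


underlying: siul-ne-s
KEL=du - signalled by the affix -s
TOR=ib - signalled by the affix -ne
check: siulnes -> siulines -> siulunes
lemma: siul; KEL=du; TOR=ib


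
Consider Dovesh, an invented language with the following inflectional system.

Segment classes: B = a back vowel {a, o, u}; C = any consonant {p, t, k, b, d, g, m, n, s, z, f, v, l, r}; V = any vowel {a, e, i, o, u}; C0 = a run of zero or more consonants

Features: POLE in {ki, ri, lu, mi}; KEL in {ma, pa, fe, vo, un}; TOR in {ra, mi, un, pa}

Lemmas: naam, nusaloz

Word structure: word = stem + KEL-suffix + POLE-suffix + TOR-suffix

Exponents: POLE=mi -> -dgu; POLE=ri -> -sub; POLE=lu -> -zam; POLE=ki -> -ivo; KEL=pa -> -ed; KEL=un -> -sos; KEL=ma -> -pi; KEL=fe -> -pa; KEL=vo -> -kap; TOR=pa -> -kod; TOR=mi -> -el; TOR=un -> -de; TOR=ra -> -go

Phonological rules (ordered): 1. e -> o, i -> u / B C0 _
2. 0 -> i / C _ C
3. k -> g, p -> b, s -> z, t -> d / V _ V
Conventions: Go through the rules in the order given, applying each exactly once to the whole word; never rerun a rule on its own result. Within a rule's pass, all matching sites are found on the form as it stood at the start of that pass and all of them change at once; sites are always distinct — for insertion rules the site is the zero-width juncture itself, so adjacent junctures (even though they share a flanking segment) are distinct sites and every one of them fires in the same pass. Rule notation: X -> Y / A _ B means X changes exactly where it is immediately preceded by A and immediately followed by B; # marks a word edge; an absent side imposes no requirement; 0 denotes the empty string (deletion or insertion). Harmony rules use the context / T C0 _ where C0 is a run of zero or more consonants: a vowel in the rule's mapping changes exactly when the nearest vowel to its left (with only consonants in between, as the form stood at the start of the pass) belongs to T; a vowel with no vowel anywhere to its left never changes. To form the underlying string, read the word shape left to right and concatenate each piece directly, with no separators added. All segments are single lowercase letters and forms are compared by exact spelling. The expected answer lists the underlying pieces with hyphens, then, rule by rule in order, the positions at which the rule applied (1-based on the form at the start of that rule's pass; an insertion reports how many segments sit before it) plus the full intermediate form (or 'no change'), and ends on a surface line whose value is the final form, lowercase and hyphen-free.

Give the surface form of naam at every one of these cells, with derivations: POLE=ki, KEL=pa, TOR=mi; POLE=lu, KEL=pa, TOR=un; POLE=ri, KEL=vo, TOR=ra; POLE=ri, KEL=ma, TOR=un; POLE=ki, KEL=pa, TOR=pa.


cell POLE=ki, KEL=pa, TOR=mi:
underlying: naam-ed-ivo-el
1. e -> o, i -> u / B C0 _: fires at position(s) 5, 10: naamodivool
2. 0 -> i / C _ C: no change
3. k -> g, p -> b, s -> z, t -> d / V _ V: no change
surface: naamodivool

cell POLE=lu, KEL=pa, TOR=un:
underlying: naam-ed-zam-de
1. e -> o, i -> u / B C0 _: fires at position(s) 5, 11: naamodzamdo
2. 0 -> i / C _ C: inserts after position(s) 6, 9: naamodizamido
3. k -> g, p -> b, s -> z, t -> d / V _ V: no change
surface: naamodizamido

cell POLE=ri, KEL=vo, TOR=ra:
underlying: naam-kap-sub-go
1. e -> o, i -> u / B C0 _: no change
2. 0 -> i / C _ C: inserts after position(s) 4, 7, 10: naamikapisubigo
3. k -> g, p -> b, s -> z, t -> d / V _ V: fires at position(s) 6, 8, 10: naamigabizubigo
surface: naamigabizubigo

cell POLE=ri, KEL=ma, TOR=un:
underlying: naam-pi-sub-de
1. e -> o, i -> u / B C0 _: fires at position(s) 6, 11: naampusubdo
2. 0 -> i / C _ C: inserts after position(s) 4, 9: naamipusubido
3. k -> g, p -> b, s -> z, t -> d / V _ V: fires at position(s) 6, 8: naamibuzubido
surface: naamibuzubido

cell POLE=ki, KEL=pa, TOR=pa:
underlying: naam-ed-ivo-kod
1. e -> o, i -> u / B C0 _: fires at position(s) 5: naamodivokod
2. 0 -> i / C _ C: no change
3. k -> g, p -> b, s -> z, t -> d / V _ V: fires at position(s) 10: naamodivogod
surface: naamodivogod


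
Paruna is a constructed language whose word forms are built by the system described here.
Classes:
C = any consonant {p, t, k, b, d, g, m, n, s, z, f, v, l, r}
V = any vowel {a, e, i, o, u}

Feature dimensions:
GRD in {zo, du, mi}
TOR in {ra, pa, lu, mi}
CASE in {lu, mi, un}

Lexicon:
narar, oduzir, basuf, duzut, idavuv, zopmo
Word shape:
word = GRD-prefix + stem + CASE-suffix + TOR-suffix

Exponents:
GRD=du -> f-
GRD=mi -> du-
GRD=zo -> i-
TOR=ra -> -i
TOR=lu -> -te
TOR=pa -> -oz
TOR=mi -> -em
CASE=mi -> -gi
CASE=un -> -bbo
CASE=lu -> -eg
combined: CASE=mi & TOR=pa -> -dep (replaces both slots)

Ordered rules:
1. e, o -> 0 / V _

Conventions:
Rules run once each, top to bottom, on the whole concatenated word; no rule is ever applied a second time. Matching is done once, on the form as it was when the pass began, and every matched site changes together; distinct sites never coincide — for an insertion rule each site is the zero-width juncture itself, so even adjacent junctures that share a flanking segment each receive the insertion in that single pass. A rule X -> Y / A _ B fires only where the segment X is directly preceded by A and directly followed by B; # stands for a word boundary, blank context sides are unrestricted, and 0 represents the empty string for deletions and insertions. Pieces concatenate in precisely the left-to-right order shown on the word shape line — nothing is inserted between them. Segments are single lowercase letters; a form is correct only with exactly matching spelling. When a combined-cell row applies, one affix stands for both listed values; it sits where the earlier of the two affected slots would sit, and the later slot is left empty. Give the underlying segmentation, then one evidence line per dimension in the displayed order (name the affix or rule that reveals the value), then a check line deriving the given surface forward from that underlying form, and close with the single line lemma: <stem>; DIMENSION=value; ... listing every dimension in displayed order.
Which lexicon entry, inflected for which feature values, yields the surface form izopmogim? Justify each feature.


underlying: i-zopmo-gi-em
GRD=zo - signalled by the affix i-
TOR=mi - signalled by the affix -em
CASE=mi - signalled by the affix -gi
check: izopmogiem -> izopmogim
lemma: zopmo; GRD=zo; TOR=mi; CASE=mi


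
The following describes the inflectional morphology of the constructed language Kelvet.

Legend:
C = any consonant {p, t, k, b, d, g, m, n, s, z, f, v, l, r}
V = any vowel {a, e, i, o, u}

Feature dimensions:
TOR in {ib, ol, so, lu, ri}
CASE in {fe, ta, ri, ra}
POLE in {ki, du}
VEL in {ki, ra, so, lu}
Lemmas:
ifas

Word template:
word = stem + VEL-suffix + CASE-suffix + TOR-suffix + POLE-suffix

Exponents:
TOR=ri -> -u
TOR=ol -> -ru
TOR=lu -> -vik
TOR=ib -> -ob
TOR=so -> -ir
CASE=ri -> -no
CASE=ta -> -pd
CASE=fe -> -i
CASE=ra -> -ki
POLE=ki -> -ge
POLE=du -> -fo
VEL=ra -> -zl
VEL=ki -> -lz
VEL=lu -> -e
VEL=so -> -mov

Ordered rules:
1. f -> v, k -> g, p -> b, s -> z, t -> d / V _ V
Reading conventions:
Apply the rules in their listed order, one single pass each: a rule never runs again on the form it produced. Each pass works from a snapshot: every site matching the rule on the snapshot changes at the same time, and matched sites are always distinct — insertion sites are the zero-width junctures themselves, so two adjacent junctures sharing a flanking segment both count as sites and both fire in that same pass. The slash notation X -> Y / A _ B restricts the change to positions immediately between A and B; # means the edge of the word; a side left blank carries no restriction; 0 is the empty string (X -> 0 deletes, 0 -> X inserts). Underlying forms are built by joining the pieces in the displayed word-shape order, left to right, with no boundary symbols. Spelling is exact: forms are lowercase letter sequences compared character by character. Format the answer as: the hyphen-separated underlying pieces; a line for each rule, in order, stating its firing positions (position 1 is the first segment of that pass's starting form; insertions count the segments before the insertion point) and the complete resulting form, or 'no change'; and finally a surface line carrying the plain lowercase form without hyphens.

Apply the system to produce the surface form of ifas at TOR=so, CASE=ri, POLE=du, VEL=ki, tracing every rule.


underlying: ifas-lz-no-ir-fo
1. f -> v, k -> g, p -> b, s -> z, t -> d / V _ V: fires at position(s) 2: ivaslznoirfo
surface: ivaslznoirfo


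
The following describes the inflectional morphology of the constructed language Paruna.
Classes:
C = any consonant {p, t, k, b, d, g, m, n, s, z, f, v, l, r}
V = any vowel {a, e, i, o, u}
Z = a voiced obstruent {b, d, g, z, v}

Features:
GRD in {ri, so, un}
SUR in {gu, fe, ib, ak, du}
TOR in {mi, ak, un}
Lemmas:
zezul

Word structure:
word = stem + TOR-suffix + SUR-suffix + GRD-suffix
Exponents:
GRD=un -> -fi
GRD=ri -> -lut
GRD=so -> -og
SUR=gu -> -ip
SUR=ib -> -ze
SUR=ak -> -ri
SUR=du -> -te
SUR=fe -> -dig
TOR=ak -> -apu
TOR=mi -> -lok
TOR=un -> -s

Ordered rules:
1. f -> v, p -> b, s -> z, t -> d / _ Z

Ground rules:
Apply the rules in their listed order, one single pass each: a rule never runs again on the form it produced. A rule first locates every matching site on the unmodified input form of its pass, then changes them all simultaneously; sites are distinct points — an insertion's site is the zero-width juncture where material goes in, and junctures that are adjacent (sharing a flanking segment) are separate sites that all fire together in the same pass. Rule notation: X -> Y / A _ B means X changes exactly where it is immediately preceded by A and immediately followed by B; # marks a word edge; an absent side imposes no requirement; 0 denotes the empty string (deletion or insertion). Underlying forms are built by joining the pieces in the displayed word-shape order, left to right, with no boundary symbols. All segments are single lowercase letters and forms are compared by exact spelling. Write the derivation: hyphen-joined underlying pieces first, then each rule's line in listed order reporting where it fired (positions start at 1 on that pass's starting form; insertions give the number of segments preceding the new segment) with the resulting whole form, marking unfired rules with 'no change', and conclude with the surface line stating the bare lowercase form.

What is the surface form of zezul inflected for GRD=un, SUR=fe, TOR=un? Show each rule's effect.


underlying: zezul-s-dig-fi
1. f -> v, p -> b, s -> z, t -> d / _ Z: fires at position(s) 6: zezulzdigfi
surface: zezulzdigfi


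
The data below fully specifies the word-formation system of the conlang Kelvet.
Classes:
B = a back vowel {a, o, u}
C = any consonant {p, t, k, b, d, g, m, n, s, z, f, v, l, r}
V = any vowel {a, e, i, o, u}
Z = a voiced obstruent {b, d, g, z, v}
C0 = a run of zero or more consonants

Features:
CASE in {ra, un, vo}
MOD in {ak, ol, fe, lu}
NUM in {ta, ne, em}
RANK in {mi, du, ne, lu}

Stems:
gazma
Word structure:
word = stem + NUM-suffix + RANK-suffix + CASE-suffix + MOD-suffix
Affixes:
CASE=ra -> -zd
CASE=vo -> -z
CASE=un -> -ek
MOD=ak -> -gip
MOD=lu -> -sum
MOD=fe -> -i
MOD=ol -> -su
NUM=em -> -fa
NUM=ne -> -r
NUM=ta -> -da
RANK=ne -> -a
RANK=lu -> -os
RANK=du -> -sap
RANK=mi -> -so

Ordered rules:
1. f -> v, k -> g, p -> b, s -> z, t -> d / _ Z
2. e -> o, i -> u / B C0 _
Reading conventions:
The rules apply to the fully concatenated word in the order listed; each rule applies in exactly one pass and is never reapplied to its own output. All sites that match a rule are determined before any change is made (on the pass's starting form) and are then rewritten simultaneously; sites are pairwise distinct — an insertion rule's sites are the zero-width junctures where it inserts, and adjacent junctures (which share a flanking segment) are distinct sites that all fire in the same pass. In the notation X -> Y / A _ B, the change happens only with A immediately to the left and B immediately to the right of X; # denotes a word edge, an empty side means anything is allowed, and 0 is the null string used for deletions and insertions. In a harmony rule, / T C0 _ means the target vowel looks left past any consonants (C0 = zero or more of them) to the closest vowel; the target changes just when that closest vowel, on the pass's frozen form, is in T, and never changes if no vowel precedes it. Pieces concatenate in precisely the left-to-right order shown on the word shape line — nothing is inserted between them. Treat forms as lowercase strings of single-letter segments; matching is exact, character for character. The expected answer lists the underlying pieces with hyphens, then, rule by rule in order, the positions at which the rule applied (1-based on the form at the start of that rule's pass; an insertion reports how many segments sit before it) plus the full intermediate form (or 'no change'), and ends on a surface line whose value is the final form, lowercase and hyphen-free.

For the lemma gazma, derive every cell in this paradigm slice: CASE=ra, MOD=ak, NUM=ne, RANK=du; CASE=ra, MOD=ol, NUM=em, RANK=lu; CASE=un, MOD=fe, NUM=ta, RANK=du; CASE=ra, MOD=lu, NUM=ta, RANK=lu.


cell CASE=ra, MOD=ak, NUM=ne, RANK=du:
underlying: gazma-r-sap-zd-gip
1. f -> v, k -> g, p -> b, s -> z, t -> d / _ Z: fires at position(s) 9: gazmarsabzdgip
2. e -> o, i -> u / B C0 _: fires at position(s) 13: gazmarsabzdgup
surface: gazmarsabzdgup

cell CASE=ra, MOD=ol, NUM=em, RANK=lu:
underlying: gazma-fa-os-zd-su
1. f -> v, k -> g, p -> b, s -> z, t -> d / _ Z: fires at position(s) 9: gazmafaozzdsu
2. e -> o, i -> u / B C0 _: no change
surface: gazmafaozzdsu

cell CASE=un, MOD=fe, NUM=ta, RANK=du:
underlying: gazma-da-sap-ek-i
1. f -> v, k -> g, p -> b, s -> z, t -> d / _ Z: no change
2. e -> o, i -> u / B C0 _: fires at position(s) 11: gazmadasapoki
surface: gazmadasapoki

cell CASE=ra, MOD=lu, NUM=ta, RANK=lu:
underlying: gazma-da-os-zd-sum
1. f -> v, k -> g, p -> b, s -> z, t -> d / _ Z: fires at position(s) 9: gazmadaozzdsum
2. e -> o, i -> u / B C0 _: no change
surface: gazmadaozzdsum


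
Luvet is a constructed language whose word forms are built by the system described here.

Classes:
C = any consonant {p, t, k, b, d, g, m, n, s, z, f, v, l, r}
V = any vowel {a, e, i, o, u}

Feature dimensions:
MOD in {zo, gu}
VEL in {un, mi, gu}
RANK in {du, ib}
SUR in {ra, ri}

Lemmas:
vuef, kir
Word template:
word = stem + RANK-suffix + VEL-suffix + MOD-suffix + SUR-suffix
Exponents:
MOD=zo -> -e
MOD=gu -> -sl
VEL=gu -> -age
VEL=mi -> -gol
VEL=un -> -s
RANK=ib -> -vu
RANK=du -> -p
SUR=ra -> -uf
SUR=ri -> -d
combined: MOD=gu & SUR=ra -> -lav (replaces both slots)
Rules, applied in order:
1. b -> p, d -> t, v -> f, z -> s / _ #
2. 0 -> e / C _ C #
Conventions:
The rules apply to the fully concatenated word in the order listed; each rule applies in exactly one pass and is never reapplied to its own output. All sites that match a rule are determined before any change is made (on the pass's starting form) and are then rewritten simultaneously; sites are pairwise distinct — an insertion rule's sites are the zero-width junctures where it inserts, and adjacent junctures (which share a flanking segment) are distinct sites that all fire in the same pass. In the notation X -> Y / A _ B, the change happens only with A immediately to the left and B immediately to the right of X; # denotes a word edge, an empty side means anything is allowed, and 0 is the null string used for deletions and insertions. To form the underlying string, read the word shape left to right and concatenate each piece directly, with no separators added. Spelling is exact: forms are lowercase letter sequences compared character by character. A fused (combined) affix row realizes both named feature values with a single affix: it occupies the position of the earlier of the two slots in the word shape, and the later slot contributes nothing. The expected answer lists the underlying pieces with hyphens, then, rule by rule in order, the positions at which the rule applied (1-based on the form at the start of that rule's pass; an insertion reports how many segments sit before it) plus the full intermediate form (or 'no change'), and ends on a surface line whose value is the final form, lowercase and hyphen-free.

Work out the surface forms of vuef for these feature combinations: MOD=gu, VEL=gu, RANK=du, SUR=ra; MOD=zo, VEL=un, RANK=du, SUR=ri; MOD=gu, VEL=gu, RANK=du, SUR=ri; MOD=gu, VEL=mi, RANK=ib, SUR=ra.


cell MOD=gu, VEL=gu, RANK=du, SUR=ra:
underlying: vuef-p-age-lav
1. b -> p, d -> t, v -> f, z -> s / _ #: fires at position(s) 11: vuefpagelaf
2. 0 -> e / C _ C #: no change
surface: vuefpagelaf

cell MOD=zo, VEL=un, RANK=du, SUR=ri:
underlying: vuef-p-s-e-d
1. b -> p, d -> t, v -> f, z -> s / _ #: fires at position(s) 8: vuefpset
2. 0 -> e / C _ C #: no change
surface: vuefpset

cell MOD=gu, VEL=gu, RANK=du, SUR=ri:
underlying: vuef-p-age-sl-d
1. b -> p, d -> t, v -> f, z -> s / _ #: fires at position(s) 11: vuefpageslt
2. 0 -> e / C _ C #: inserts after position(s) 10: vuefpageslet
surface: vuefpageslet

cell MOD=gu, VEL=mi, RANK=ib, SUR=ra:
underlying: vuef-vu-gol-lav
1. b -> p, d -> t, v -> f, z -> s / _ #: fires at position(s) 12: vuefvugollaf
2. 0 -> e / C _ C #: no change
surface: vuefvugollaf


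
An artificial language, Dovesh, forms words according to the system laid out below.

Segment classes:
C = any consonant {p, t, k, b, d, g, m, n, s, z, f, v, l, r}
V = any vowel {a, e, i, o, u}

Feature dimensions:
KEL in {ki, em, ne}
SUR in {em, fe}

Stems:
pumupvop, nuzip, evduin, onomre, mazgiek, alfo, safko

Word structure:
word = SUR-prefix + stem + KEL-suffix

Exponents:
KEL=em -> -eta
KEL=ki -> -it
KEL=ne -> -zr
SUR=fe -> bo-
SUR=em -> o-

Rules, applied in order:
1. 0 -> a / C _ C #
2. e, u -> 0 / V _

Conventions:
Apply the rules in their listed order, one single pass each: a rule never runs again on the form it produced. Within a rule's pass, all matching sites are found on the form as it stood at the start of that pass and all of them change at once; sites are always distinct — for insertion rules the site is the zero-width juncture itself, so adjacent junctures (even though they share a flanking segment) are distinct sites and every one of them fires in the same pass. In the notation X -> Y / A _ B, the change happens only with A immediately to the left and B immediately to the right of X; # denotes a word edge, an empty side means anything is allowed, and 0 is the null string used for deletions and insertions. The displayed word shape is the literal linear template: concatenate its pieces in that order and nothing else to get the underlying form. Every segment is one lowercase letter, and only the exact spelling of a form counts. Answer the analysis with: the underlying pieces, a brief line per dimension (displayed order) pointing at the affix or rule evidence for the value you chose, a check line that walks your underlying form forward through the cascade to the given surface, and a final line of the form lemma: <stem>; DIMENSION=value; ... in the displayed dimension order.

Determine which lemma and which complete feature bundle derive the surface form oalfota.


underlying: o-alfo-eta
KEL=em - signalled by the affix -eta
SUR=em - signalled by the affix o-
check: oalfoeta -> oalfoeta -> oalfota
lemma: alfo; KEL=em; SUR=em


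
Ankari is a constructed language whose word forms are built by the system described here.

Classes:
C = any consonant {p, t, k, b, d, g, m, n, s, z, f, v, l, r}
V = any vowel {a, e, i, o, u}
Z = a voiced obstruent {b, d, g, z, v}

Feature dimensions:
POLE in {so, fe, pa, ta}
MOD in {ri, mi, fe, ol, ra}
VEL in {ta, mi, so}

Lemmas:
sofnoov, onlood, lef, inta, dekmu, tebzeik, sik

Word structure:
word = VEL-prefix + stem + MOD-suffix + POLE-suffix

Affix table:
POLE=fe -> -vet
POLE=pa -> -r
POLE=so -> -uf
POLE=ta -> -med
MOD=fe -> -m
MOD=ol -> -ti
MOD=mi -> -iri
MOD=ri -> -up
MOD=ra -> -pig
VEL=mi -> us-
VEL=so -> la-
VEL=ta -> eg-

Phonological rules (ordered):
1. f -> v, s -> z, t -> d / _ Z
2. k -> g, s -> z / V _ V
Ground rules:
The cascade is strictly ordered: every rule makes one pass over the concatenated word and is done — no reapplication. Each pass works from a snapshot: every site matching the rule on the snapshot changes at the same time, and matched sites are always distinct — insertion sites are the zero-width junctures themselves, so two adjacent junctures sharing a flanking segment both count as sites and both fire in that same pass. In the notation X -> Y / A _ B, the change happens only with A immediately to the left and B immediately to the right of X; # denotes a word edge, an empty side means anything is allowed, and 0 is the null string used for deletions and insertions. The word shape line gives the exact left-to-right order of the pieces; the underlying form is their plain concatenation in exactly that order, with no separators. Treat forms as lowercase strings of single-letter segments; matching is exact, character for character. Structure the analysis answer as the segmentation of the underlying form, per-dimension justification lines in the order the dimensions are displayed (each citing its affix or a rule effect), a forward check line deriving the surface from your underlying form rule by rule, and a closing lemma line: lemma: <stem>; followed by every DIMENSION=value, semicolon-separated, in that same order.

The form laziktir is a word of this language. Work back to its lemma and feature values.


underlying: la-sik-ti-r
POLE=pa - signalled by the affix -r
MOD=ol - signalled by the affix -ti
VEL=so - signalled by the affix la-
check: lasiktir -> lasiktir -> laziktir
lemma: sik; POLE=pa; MOD=ol; VEL=so


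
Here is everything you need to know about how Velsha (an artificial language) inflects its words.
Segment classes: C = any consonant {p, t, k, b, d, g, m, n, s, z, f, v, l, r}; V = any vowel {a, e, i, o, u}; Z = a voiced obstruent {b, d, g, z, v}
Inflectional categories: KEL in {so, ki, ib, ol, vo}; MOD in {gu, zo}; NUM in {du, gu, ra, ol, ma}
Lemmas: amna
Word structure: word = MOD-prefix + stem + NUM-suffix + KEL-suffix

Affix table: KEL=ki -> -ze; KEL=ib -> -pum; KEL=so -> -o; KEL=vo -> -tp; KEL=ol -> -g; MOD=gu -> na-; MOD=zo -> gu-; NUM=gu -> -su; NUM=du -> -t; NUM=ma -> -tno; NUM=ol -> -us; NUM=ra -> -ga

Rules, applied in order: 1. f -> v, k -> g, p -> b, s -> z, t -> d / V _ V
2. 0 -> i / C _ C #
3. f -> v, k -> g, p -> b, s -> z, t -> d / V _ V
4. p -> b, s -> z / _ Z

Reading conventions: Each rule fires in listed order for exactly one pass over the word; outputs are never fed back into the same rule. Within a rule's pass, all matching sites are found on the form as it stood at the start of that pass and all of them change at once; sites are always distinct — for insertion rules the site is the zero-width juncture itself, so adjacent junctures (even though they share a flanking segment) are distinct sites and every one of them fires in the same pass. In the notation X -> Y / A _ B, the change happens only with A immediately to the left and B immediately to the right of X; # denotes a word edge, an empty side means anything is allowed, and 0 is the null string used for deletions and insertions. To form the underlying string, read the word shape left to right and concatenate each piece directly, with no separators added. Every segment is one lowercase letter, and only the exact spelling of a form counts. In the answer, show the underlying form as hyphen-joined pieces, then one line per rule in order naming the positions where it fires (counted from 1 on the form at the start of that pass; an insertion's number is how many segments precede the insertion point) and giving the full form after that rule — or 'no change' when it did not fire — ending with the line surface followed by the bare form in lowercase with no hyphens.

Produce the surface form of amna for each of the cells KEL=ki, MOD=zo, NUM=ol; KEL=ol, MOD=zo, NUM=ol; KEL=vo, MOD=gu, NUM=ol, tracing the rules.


cell KEL=ki, MOD=zo, NUM=ol:
underlying: gu-amna-us-ze
1. f -> v, k -> g, p -> b, s -> z, t -> d / V _ V: no change
2. 0 -> i / C _ C #: no change
3. f -> v, k -> g, p -> b, s -> z, t -> d / V _ V: no change
4. p -> b, s -> z / _ Z: fires at position(s) 8: guamnauzze
surface: guamnauzze

cell KEL=ol, MOD=zo, NUM=ol:
underlying: gu-amna-us-g
1. f -> v, k -> g, p -> b, s -> z, t -> d / V _ V: no change
2. 0 -> i / C _ C #: inserts after position(s) 8: guamnausig
3. f -> v, k -> g, p -> b, s -> z, t -> d / V _ V: fires at position(s) 8: guamnauzig
4. p -> b, s -> z / _ Z: no change
surface: guamnauzig

cell KEL=vo, MOD=gu, NUM=ol:
underlying: na-amna-us-tp
1. f -> v, k -> g, p -> b, s -> z, t -> d / V _ V: no change
2. 0 -> i / C _ C #: inserts after position(s) 9: naamnaustip
3. f -> v, k -> g, p -> b, s -> z, t -> d / V _ V: no change
4. p -> b, s -> z / _ Z: no change
surface: naamnaustip


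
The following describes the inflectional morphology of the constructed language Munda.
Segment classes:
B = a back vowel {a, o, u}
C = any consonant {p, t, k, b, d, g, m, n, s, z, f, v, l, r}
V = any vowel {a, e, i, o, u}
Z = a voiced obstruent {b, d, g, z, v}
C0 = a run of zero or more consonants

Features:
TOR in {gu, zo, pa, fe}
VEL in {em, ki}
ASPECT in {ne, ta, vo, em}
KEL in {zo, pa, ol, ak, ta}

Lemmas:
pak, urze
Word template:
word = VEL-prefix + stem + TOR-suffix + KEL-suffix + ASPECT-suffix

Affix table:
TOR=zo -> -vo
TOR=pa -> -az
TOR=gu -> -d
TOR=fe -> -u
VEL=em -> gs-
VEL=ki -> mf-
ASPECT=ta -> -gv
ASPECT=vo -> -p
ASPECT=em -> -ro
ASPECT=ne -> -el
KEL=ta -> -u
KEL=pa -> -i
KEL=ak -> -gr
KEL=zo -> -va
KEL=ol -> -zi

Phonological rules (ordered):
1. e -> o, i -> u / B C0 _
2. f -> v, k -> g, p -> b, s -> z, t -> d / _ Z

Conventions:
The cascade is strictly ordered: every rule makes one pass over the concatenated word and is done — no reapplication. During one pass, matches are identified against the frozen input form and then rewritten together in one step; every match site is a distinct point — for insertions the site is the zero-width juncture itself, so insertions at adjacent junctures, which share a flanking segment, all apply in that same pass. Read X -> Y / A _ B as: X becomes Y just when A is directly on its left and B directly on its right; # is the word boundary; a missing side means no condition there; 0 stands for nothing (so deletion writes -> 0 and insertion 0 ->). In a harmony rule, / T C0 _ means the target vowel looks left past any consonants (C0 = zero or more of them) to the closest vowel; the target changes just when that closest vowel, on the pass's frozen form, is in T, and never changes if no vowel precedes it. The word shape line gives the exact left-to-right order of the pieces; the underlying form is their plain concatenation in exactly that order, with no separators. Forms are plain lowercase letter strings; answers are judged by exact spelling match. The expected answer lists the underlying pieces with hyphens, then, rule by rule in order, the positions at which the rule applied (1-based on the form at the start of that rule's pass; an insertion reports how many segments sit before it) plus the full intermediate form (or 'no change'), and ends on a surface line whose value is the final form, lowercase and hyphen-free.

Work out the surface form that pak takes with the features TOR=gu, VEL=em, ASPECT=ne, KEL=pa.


underlying: gs-pak-d-i-el
1. e -> o, i -> u / B C0 _: fires at position(s) 7: gspakduel
2. f -> v, k -> g, p -> b, s -> z, t -> d / _ Z: fires at position(s) 5: gspagduel
surface: gspagduel


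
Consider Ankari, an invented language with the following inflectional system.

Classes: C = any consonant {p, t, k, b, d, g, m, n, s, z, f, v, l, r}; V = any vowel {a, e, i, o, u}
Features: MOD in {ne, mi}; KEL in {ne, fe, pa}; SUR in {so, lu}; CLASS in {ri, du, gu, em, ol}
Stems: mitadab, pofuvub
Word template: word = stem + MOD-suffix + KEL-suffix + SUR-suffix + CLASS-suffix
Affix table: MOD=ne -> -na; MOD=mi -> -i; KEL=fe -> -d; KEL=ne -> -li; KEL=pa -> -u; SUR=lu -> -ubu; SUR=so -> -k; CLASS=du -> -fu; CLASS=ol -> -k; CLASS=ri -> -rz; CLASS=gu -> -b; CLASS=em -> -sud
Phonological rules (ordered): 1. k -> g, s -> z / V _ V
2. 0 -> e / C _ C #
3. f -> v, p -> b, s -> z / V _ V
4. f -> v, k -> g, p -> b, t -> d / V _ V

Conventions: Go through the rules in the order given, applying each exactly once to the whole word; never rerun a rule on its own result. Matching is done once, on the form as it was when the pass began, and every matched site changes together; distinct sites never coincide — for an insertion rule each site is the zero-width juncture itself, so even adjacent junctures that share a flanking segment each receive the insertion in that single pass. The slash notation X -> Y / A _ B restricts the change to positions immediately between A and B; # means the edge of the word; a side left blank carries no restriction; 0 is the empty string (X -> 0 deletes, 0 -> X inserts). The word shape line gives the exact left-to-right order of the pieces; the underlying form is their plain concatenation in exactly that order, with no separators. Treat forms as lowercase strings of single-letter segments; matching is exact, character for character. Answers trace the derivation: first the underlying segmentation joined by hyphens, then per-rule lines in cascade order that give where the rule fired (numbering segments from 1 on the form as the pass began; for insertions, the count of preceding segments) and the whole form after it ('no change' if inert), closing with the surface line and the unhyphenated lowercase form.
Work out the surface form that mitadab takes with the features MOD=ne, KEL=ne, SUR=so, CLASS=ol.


underlying: mitadab-na-li-k-k
1. k -> g, s -> z / V _ V: no change
2. 0 -> e / C _ C #: inserts after position(s) 12: mitadabnalikek
3. f -> v, p -> b, s -> z / V _ V: no change
4. f -> v, k -> g, p -> b, t -> d / V _ V: fires at position(s) 3, 12: midadabnaligek
surface: midadabnaligek


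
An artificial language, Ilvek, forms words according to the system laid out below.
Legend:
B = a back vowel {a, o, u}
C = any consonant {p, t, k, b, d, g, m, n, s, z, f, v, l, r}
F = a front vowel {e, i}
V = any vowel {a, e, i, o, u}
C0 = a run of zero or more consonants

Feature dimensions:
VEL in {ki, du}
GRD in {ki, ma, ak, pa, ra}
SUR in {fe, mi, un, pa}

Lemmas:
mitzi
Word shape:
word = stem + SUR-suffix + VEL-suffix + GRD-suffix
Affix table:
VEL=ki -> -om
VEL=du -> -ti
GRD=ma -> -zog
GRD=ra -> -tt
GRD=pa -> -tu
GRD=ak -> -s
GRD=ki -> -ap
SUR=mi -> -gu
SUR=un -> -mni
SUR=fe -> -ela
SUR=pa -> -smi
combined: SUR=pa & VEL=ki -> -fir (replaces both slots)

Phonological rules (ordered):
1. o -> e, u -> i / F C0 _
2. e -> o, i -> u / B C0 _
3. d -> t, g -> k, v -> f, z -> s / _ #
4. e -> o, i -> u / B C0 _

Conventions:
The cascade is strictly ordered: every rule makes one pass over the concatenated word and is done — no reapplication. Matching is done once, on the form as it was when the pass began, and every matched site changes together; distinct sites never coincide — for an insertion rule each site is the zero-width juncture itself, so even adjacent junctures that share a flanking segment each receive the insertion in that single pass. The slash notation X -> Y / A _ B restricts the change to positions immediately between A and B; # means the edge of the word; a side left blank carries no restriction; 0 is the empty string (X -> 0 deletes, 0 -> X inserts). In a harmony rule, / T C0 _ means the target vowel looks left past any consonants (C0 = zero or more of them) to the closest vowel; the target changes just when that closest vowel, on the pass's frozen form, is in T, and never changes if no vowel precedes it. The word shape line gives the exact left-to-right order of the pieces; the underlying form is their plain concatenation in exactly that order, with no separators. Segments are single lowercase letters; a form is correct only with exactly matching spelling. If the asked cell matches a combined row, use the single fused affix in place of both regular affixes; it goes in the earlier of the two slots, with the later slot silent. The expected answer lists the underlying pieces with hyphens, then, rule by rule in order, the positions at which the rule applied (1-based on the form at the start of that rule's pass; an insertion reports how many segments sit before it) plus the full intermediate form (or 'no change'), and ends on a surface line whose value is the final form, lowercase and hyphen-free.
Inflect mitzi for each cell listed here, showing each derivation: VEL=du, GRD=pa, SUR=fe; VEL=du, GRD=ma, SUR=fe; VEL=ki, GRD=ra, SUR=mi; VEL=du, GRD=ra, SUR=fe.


cell VEL=du, GRD=pa, SUR=fe:
underlying: mitzi-ela-ti-tu
1. o -> e, u -> i / F C0 _: fires at position(s) 12: mitzielatiti
2. e -> o, i -> u / B C0 _: fires at position(s) 10: mitzielatuti
3. d -> t, g -> k, v -> f, z -> s / _ #: no change
4. e -> o, i -> u / B C0 _: fires at position(s) 12: mitzielatutu
surface: mitzielatutu

cell VEL=du, GRD=ma, SUR=fe:
underlying: mitzi-ela-ti-zog
1. o -> e, u -> i / F C0 _: fires at position(s) 12: mitzielatizeg
2. e -> o, i -> u / B C0 _: fires at position(s) 10: mitzielatuzeg
3. d -> t, g -> k, v -> f, z -> s / _ #: fires at position(s) 13: mitzielatuzek
4. e -> o, i -> u / B C0 _: fires at position(s) 12: mitzielatuzok
surface: mitzielatuzok

cell VEL=ki, GRD=ra, SUR=mi:
underlying: mitzi-gu-om-tt
1. o -> e, u -> i / F C0 _: fires at position(s) 7: mitzigiomtt
2. e -> o, i -> u / B C0 _: no change
3. d -> t, g -> k, v -> f, z -> s / _ #: no change
4. e -> o, i -> u / B C0 _: no change
surface: mitzigiomtt

cell VEL=du, GRD=ra, SUR=fe:
underlying: mitzi-ela-ti-tt
1. o -> e, u -> i / F C0 _: no change
2. e -> o, i -> u / B C0 _: fires at position(s) 10: mitzielatutt
3. d -> t, g -> k, v -> f, z -> s / _ #: no change
4. e -> o, i -> u / B C0 _: no change
surface: mitzielatutt


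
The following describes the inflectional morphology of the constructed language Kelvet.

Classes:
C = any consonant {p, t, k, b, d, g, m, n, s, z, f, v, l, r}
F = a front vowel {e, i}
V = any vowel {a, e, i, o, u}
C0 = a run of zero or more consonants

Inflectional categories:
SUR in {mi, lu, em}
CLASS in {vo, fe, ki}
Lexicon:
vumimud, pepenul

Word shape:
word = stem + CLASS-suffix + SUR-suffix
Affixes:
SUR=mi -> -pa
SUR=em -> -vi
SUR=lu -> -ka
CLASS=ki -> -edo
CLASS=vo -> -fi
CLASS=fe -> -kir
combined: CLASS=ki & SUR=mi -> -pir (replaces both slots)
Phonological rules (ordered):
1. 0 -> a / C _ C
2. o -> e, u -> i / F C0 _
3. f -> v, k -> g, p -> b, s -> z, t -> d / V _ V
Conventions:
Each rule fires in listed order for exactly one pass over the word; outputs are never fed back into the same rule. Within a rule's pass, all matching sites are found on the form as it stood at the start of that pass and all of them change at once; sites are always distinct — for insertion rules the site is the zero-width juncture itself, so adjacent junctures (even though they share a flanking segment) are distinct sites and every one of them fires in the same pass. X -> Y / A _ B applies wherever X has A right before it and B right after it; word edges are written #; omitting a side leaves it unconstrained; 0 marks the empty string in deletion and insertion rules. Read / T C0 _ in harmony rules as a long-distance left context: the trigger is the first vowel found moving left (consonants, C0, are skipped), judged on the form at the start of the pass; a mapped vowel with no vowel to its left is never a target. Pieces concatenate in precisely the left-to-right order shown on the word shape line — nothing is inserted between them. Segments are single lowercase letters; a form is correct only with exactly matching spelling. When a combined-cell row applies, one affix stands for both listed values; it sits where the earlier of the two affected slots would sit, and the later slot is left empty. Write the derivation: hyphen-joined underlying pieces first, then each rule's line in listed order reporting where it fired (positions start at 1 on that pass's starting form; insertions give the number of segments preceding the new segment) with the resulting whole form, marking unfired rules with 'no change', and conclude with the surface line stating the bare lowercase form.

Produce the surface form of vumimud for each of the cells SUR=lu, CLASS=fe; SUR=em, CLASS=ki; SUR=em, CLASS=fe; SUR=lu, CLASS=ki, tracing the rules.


cell SUR=lu, CLASS=fe:
underlying: vumimud-kir-ka
1. 0 -> a / C _ C: inserts after position(s) 7, 10: vumimudakiraka
2. o -> e, u -> i / F C0 _: fires at position(s) 6: vumimidakiraka
3. f -> v, k -> g, p -> b, s -> z, t -> d / V _ V: fires at position(s) 9, 13: vumimidagiraga
surface: vumimidagiraga

cell SUR=em, CLASS=ki:
underlying: vumimud-edo-vi
1. 0 -> a / C _ C: no change
2. o -> e, u -> i / F C0 _: fires at position(s) 6, 10: vumimidedevi
3. f -> v, k -> g, p -> b, s -> z, t -> d / V _ V: no change
surface: vumimidedevi

cell SUR=em, CLASS=fe:
underlying: vumimud-kir-vi
1. 0 -> a / C _ C: inserts after position(s) 7, 10: vumimudakiravi
2. o -> e, u -> i / F C0 _: fires at position(s) 6: vumimidakiravi
3. f -> v, k -> g, p -> b, s -> z, t -> d / V _ V: fires at position(s) 9: vumimidagiravi
surface: vumimidagiravi

cell SUR=lu, CLASS=ki:
underlying: vumimud-edo-ka
1. 0 -> a / C _ C: no change
2. o -> e, u -> i / F C0 _: fires at position(s) 6, 10: vumimidedeka
3. f -> v, k -> g, p -> b, s -> z, t -> d / V _ V: fires at position(s) 11: vumimidedega
surface: vumimidedega


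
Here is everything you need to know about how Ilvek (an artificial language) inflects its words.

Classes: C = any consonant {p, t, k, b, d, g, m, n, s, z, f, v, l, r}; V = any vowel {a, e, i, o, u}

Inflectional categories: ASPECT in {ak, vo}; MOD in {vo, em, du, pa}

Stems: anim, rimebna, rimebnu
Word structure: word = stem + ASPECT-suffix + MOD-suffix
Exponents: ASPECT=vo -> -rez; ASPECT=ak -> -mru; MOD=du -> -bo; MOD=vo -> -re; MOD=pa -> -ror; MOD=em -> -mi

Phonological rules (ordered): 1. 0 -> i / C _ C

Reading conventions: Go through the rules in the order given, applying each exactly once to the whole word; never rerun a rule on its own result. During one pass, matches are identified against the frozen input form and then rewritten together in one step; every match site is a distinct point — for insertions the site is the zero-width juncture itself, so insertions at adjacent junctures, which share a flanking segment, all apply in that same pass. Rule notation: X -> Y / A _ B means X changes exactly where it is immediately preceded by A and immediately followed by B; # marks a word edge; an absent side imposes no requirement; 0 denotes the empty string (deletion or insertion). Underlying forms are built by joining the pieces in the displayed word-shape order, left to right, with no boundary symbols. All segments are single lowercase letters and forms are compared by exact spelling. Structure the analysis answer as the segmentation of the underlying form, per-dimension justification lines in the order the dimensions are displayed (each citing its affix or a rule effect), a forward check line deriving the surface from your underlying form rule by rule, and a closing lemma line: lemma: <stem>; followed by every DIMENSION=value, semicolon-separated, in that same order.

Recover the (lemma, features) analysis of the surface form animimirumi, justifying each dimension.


underlying: anim-mru-mi
ASPECT=ak - signalled by the affix -mru
MOD=em - signalled by the affix -mi
check: animmrumi -> animimirumi
lemma: anim; ASPECT=ak; MOD=em
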